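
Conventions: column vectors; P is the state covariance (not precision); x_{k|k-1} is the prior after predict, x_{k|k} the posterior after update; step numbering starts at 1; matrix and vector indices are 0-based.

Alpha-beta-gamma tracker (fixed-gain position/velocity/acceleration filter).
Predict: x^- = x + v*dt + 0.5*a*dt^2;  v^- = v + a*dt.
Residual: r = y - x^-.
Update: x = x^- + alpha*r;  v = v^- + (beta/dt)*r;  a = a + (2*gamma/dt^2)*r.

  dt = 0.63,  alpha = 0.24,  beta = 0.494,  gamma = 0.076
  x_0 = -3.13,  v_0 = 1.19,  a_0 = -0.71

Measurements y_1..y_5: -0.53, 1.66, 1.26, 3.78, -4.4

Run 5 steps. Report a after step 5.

a_post = -4.1114

step 1: x_pred=-2.5212  r=1.9912  x^+=-2.0433  v^+=2.3041  a^+=0.0526
step 2: x_pred=-0.5813  r=2.2413  x^+=-0.0434  v^+=4.0947  a^+=0.9109
step 3: x_pred=2.7170  r=-1.4570  x^+=2.3673  v^+=3.5261  a^+=0.3529
step 4: x_pred=4.6588  r=-0.8788  x^+=4.4479  v^+=3.0593  a^+=0.0164
step 5: x_pred=6.3785  r=-10.7785  x^+=3.7917  v^+=-5.3821  a^+=-4.1114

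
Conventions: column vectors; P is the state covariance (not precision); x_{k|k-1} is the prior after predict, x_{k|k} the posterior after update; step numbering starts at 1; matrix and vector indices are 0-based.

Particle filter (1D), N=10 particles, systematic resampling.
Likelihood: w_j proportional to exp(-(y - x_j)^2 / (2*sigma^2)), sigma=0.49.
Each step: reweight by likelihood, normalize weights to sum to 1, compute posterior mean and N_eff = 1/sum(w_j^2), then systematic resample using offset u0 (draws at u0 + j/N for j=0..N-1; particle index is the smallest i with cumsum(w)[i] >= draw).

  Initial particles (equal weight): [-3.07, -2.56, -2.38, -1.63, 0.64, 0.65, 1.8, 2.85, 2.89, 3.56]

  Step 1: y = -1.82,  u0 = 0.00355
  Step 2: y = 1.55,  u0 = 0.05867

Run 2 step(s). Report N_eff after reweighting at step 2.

step 1: w=[0.0214, 0.1770, 0.2881, 0.5135, 0.0000, 0.0000, 0.0000, 0.0000, 0.0000, 0.0000]  mean=-2.0415  Neff=2.6421  idx=[0, 1, 2, 2, 2, 3, 3, 3, 3, 3]
step 2: w=[0.0000, 0.0000, 0.0000, 0.0000, 0.0000, 0.2000, 0.2000, 0.2000, 0.2000, 0.2000]  mean=-1.6300  Neff=5.0001  idx=[5, 5, 6, 6, 7, 7, 8, 8, 9, 9]

N_eff = 5.0001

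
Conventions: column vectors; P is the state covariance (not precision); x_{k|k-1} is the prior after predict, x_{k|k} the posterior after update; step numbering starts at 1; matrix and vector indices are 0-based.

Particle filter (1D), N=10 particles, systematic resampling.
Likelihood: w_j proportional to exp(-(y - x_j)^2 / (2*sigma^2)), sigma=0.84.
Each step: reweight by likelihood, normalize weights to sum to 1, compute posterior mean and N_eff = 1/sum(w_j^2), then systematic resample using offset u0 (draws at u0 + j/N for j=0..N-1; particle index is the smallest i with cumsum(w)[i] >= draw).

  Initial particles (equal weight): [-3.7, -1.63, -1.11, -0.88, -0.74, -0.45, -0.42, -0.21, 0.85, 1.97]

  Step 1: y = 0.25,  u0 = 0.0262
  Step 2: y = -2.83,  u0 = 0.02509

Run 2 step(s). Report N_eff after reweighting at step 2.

step 1: w=[0.0000, 0.0184, 0.0606, 0.0910, 0.1123, 0.1589, 0.1636, 0.1935, 0.1742, 0.0276]  mean=-0.2387  Neff=6.8757  idx=[2, 3, 4, 5, 5, 6, 7, 7, 8, 8]
step 2: w=[0.4046, 0.2225, 0.1490, 0.0595, 0.0595, 0.0537, 0.0254, 0.0254, 0.0002, 0.0002]  mean=-0.8415  Neff=4.0542  idx=[0, 0, 0, 0, 1, 1, 1, 2, 3, 5]

N_eff = 4.0542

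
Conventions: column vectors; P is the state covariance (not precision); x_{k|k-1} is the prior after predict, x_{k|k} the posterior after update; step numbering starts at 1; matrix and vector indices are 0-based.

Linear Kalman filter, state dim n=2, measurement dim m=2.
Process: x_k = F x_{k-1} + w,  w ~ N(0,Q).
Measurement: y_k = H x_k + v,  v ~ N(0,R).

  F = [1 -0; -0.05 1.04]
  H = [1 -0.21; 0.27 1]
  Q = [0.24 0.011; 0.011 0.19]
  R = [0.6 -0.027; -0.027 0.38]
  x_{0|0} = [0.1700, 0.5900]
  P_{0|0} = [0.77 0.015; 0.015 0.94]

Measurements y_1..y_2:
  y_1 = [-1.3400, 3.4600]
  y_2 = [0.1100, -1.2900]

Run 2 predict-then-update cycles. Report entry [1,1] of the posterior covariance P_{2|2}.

step 1: x^-=[0.1700, 0.6051]  P^-=[1.0100 -0.0119; -0.0119 1.2071]  S=[1.6682 -0.0190; -0.0190 1.6543]  K=[0.6088 0.1646; -0.1508 0.7260]  nu=[-1.3829, 2.8090]  x^+=[-0.2094, 2.8530]  P^+=[0.3506 -0.0485; -0.0485 0.2931]
step 2: x^-=[-0.2094, 2.9776]  P^-=[0.5906 -0.0570; -0.0570 0.5129]  S=[1.2372 -0.0290; -0.0290 0.9052]  K=[0.4901 0.1289; -0.1203 0.5458]  nu=[0.9447, -4.2110]  x^+=[-0.2892, 0.5656]  P^+=[0.2821 -0.0404; -0.0404 0.2216]

P_post[1,1] = 0.2216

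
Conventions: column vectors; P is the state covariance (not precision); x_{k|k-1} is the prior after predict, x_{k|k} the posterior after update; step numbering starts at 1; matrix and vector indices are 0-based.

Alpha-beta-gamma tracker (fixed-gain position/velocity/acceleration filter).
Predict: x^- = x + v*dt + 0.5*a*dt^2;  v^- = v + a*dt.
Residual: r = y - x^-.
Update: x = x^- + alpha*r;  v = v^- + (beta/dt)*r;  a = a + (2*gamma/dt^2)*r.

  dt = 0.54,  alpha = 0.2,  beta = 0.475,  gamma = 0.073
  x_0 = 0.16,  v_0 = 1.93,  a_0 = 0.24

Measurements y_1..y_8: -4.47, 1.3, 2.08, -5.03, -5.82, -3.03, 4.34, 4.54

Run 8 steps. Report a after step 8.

a_post = 8.0949

step 1: x_pred=1.2372  r=-5.7072  x^+=0.0958  v^+=-2.9606  a^+=-2.6175
step 2: x_pred=-1.8846  r=3.1846  x^+=-1.2477  v^+=-1.5728  a^+=-1.0230
step 3: x_pred=-2.2462  r=4.3262  x^+=-1.3809  v^+=1.6802  a^+=1.1430
step 4: x_pred=-0.3070  r=-4.7230  x^+=-1.2516  v^+=-1.8571  a^+=-1.2217
step 5: x_pred=-2.4325  r=-3.3875  x^+=-3.1100  v^+=-5.4965  a^+=-2.9178
step 6: x_pred=-6.5036  r=3.4736  x^+=-5.8089  v^+=-4.0167  a^+=-1.1786
step 7: x_pred=-8.1497  r=12.4897  x^+=-5.6518  v^+=6.3332  a^+=5.0748
step 8: x_pred=-1.4919  r=6.0319  x^+=-0.2856  v^+=14.3795  a^+=8.0949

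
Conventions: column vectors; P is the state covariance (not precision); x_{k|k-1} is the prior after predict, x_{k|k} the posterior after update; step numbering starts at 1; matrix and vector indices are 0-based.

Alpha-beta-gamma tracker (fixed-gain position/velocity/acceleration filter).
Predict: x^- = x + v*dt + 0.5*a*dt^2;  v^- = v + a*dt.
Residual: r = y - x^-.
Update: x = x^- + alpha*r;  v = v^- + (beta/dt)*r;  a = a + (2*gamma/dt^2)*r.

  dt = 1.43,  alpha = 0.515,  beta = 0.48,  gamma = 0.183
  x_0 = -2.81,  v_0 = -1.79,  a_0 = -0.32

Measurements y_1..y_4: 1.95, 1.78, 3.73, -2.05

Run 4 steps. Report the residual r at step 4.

resid = -13.2954

step 1: x_pred=-5.6969  r=7.6469  x^+=-1.7587  v^+=0.3192  a^+=1.0487
step 2: x_pred=-0.2301  r=2.0101  x^+=0.8051  v^+=2.4935  a^+=1.4084
step 3: x_pred=5.8108  r=-2.0808  x^+=4.7392  v^+=3.8091  a^+=1.0360
step 4: x_pred=11.2454  r=-13.2954  x^+=4.3983  v^+=0.8277  a^+=-1.3436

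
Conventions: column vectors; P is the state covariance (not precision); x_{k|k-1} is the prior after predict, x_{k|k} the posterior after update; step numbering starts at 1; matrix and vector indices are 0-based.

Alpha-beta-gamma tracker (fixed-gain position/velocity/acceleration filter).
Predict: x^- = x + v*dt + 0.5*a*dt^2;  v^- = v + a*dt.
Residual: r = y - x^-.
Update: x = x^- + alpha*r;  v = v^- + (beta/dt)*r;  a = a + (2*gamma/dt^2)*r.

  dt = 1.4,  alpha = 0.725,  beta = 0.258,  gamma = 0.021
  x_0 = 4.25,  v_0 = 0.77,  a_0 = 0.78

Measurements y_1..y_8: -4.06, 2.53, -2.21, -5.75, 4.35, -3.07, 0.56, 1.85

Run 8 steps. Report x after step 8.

x_post = 2.2152

step 1: x_pred=6.0924  r=-10.1524  x^+=-1.2681  v^+=-0.0089  a^+=0.5624
step 2: x_pred=-0.7294  r=3.2594  x^+=1.6337  v^+=1.3791  a^+=0.6323
step 3: x_pred=4.1841  r=-6.3941  x^+=-0.4516  v^+=1.0860  a^+=0.4953
step 4: x_pred=1.5542  r=-7.3042  x^+=-3.7414  v^+=0.4333  a^+=0.3388
step 5: x_pred=-2.8027  r=7.1527  x^+=2.3830  v^+=2.2257  a^+=0.4920
step 6: x_pred=5.9812  r=-9.0512  x^+=-0.5809  v^+=1.2466  a^+=0.2981
step 7: x_pred=1.4564  r=-0.8964  x^+=0.8065  v^+=1.4987  a^+=0.2789
step 8: x_pred=3.1780  r=-1.3280  x^+=2.2152  v^+=1.6444  a^+=0.2504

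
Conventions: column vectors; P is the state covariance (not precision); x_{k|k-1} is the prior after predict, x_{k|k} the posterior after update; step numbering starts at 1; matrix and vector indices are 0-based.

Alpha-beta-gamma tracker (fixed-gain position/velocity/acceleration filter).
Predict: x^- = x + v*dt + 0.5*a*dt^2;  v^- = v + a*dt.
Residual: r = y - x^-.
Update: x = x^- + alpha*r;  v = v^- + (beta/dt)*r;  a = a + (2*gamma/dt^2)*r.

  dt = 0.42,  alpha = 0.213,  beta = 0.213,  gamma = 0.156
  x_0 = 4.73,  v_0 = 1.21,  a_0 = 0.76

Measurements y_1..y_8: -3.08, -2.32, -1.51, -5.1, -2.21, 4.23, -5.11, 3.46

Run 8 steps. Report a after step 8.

a_post = 27.8184

step 1: x_pred=5.3052  r=-8.3852  x^+=3.5192  v^+=-2.7233  a^+=-14.0710
step 2: x_pred=1.1343  r=-3.4543  x^+=0.3986  v^+=-10.3850  a^+=-20.1807
step 3: x_pred=-5.7431  r=4.2331  x^+=-4.8414  v^+=-16.7141  a^+=-12.6936
step 4: x_pred=-12.9809  r=7.8809  x^+=-11.3023  v^+=-18.0487  a^+=1.2454
step 5: x_pred=-18.7729  r=16.5629  x^+=-15.2450  v^+=-9.1258  a^+=30.5403
step 6: x_pred=-16.3842  r=20.6142  x^+=-11.9934  v^+=14.1554  a^+=67.0008
step 7: x_pred=-0.1386  r=-4.9714  x^+=-1.1975  v^+=39.7746  a^+=58.2079
step 8: x_pred=20.6417  r=-17.1817  x^+=16.9820  v^+=55.5083  a^+=27.8184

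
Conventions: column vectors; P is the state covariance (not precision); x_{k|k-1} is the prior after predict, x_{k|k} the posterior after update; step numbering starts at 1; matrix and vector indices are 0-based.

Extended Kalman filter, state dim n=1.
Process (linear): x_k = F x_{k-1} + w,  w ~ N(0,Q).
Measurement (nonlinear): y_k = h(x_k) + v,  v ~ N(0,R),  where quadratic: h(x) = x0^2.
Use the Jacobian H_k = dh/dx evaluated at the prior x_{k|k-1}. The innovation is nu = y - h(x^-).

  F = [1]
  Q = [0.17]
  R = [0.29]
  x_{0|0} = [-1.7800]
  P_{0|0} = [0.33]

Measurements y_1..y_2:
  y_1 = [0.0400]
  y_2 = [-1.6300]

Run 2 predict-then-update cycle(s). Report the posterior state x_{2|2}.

step 1: x^-=[-1.7800]  P^-=[0.5000]  H_jac=[-3.5600]  S=[6.6268]  K=[-0.2686]  nu=[-3.1284]  x^+=[-0.9397]  P^+=[0.0219]
step 2: x^-=[-0.9397]  P^-=[0.1919]  H_jac=[-1.8794]  S=[0.9677]  K=[-0.3726]  nu=[-2.5130]  x^+=[-0.0032]  P^+=[0.0575]

x_post = [-0.0032]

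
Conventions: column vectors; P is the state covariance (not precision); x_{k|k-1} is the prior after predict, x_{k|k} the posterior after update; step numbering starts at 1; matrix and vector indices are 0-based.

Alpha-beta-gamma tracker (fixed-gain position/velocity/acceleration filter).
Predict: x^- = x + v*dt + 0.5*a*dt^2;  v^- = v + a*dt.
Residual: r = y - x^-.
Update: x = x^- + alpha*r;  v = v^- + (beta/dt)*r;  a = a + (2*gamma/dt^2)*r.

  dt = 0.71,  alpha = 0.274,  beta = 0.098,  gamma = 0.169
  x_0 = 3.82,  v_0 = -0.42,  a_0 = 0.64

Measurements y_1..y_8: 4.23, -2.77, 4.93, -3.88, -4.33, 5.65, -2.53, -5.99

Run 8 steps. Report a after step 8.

a_post = 10.7975

step 1: x_pred=3.6831  r=0.5469  x^+=3.8330  v^+=0.1099  a^+=1.0067
step 2: x_pred=4.1647  r=-6.9347  x^+=2.2646  v^+=-0.1326  a^+=-3.6430
step 3: x_pred=1.2523  r=3.6777  x^+=2.2600  v^+=-2.2115  a^+=-1.1771
step 4: x_pred=0.3931  r=-4.2731  x^+=-0.7777  v^+=-3.6370  a^+=-4.0423
step 5: x_pred=-4.3789  r=0.0489  x^+=-4.3655  v^+=-6.5003  a^+=-4.0095
step 6: x_pred=-9.9913  r=15.6413  x^+=-5.7056  v^+=-7.1881  a^+=6.4780
step 7: x_pred=-9.1763  r=6.6463  x^+=-7.3552  v^+=-1.6713  a^+=10.9344
step 8: x_pred=-5.7859  r=-0.2041  x^+=-5.8418  v^+=6.0639  a^+=10.7975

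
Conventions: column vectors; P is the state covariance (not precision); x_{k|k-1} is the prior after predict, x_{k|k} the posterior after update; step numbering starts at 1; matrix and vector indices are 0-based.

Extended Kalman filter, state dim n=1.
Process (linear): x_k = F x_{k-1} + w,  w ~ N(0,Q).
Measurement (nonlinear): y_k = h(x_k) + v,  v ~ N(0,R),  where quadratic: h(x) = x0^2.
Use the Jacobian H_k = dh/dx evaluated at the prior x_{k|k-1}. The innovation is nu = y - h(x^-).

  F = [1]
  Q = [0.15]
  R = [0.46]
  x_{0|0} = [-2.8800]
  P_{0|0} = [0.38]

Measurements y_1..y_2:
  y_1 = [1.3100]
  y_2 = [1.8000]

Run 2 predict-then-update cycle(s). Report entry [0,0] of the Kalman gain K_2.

K[0,0] = -0.2367

step 1: x^-=[-2.8800]  P^-=[0.5300]  H_jac=[-5.7600]  S=[18.0441]  K=[-0.1692]  nu=[-6.9844]  x^+=[-1.6983]  P^+=[0.0135]
step 2: x^-=[-1.6983]  P^-=[0.1635]  H_jac=[-3.3967]  S=[2.3465]  K=[-0.2367]  nu=[-1.0844]  x^+=[-1.4417]  P^+=[0.0321]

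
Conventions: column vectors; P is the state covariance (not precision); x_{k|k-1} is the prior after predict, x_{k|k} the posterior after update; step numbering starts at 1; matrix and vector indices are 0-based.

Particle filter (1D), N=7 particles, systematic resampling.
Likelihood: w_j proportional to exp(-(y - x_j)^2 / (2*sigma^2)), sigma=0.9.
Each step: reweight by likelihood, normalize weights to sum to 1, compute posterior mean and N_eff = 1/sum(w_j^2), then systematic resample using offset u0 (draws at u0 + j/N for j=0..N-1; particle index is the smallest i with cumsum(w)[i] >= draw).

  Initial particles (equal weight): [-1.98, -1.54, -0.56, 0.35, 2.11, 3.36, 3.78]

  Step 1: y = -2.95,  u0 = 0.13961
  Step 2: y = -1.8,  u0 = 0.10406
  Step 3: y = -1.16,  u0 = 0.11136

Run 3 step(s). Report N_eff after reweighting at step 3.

step 1: w=[0.6334, 0.3319, 0.0333, 0.0014, 0.0000, 0.0000, 0.0000]  mean=-1.7835  Neff=1.9512  idx=[0, 0, 0, 0, 1, 1, 2]
step 2: w=[0.1574, 0.1574, 0.1574, 0.1574, 0.1540, 0.1540, 0.0622]  mean=-1.7562  Neff=6.6459  idx=[0, 1, 2, 3, 4, 5, 6]
step 3: w=[0.1253, 0.1253, 0.1253, 0.1253, 0.1735, 0.1735, 0.1519]  mean=-1.6116  Neff=6.8466  idx=[0, 2, 3, 4, 5, 5, 6]

N_eff = 6.8466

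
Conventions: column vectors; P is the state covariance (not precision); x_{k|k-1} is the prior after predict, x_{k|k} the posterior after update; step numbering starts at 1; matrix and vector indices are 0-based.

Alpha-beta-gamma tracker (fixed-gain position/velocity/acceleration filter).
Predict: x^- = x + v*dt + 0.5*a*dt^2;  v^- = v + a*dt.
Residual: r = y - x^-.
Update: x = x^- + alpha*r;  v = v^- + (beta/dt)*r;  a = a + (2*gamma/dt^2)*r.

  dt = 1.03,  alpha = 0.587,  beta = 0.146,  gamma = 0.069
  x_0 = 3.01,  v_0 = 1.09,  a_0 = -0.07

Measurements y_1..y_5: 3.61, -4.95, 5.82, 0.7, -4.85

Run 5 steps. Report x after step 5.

x_post = -3.0796

step 1: x_pred=4.0956  r=-0.4856  x^+=3.8105  v^+=0.9491  a^+=-0.1332
step 2: x_pred=4.7174  r=-9.6674  x^+=-0.9573  v^+=-0.5584  a^+=-1.3907
step 3: x_pred=-2.2702  r=8.0902  x^+=2.4787  v^+=-0.8441  a^+=-0.3383
step 4: x_pred=1.4299  r=-0.7299  x^+=1.0014  v^+=-1.2960  a^+=-0.4333
step 5: x_pred=-0.5633  r=-4.2867  x^+=-3.0796  v^+=-2.3499  a^+=-0.9909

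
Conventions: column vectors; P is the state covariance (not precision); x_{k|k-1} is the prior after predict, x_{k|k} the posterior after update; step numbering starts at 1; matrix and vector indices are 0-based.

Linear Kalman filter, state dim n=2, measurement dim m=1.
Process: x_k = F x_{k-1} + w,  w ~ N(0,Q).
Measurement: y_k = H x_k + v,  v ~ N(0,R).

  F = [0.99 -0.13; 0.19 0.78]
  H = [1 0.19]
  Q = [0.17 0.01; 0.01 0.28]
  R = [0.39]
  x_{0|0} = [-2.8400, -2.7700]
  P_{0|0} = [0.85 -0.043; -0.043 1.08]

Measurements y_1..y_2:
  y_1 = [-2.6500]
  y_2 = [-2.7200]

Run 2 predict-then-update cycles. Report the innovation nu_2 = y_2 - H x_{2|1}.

step 1: x^-=[-2.4515, -2.7002]  P^-=[1.0324 0.0282; 0.0282 0.9550]  S=[1.4676]  K=[0.7071; 0.1429]  nu=[0.3145]  x^+=[-2.2291, -2.6553]  P^+=[0.2986 -0.1200; -0.1200 0.9251]
step 2: x^-=[-1.8616, -2.4946]  P^-=[0.5092 -0.1174; -0.1174 0.8180]  S=[0.8841]  K=[0.5507; 0.0430]  nu=[-0.3844]  x^+=[-2.0733, -2.5112]  P^+=[0.2411 -0.1383; -0.1383 0.8164]

innov = [-0.3844]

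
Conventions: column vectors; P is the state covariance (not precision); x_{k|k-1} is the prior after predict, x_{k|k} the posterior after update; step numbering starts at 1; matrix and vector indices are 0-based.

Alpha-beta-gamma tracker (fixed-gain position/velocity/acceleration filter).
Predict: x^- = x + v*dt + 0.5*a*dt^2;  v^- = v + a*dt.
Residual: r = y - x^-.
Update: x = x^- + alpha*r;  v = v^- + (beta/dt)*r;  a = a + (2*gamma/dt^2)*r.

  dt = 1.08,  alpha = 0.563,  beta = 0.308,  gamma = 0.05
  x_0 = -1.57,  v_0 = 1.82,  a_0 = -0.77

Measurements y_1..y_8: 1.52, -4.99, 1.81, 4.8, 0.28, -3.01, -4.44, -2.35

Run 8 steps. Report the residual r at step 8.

step 1: x_pred=-0.0535  r=1.5735  x^+=0.8324  v^+=1.4371  a^+=-0.6351
step 2: x_pred=2.0141  r=-7.0041  x^+=-1.9292  v^+=-1.2462  a^+=-1.2356
step 3: x_pred=-3.9957  r=5.8057  x^+=-0.7271  v^+=-0.9250  a^+=-0.7378
step 4: x_pred=-2.1564  r=6.9564  x^+=1.7601  v^+=0.2620  a^+=-0.1414
step 5: x_pred=1.9606  r=-1.6806  x^+=1.0144  v^+=-0.3700  a^+=-0.2855
step 6: x_pred=0.4483  r=-3.4583  x^+=-1.4987  v^+=-1.6646  a^+=-0.5820
step 7: x_pred=-3.6360  r=-0.8040  x^+=-4.0886  v^+=-2.5225  a^+=-0.6509
step 8: x_pred=-7.1926  r=4.8426  x^+=-4.4662  v^+=-1.8445  a^+=-0.2358

resid = 4.8426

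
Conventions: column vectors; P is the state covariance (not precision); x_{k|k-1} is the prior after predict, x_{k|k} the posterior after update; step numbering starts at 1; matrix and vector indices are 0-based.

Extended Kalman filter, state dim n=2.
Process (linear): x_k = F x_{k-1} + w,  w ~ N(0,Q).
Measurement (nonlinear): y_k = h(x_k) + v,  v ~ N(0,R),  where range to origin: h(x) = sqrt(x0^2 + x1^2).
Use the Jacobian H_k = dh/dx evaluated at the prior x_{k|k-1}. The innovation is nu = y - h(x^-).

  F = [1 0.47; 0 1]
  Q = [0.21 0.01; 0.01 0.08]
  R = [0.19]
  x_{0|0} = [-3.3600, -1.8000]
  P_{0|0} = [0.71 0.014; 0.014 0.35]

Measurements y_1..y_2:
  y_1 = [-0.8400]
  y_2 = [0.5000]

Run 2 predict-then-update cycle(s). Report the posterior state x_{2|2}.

step 1: x^-=[-4.2060, -1.8000]  P^-=[1.0105 0.1885; 0.1885 0.4300]  H_jac=[-0.9193 -0.3934]  S=[1.2470]  K=[-0.8045; -0.2746]  nu=[-5.4150]  x^+=[0.1501, -0.3128]  P^+=[0.2035 -0.0870; -0.0870 0.3359]
step 2: x^-=[0.0031, -0.3128]  P^-=[0.4059 0.0809; 0.0809 0.4159]  H_jac=[0.0099 -1.0000]  S=[0.6043]  K=[-0.1272; -0.6869]  nu=[0.1872]  x^+=[-0.0207, -0.4414]  P^+=[0.3961 0.0281; 0.0281 0.1308]

x_post = [-0.0207, -0.4414]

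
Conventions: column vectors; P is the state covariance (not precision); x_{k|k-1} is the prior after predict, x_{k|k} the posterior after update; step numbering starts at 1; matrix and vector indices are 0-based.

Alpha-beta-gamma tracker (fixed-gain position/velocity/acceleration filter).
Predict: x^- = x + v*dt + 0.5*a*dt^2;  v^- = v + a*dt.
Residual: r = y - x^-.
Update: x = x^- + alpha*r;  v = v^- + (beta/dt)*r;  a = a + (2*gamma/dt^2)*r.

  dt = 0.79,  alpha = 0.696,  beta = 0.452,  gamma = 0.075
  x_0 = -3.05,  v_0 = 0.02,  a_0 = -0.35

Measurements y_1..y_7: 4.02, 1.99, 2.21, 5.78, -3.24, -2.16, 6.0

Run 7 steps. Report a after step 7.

step 1: x_pred=-3.1434  r=7.1634  x^+=1.8423  v^+=3.8421  a^+=1.3717
step 2: x_pred=5.3056  r=-3.3156  x^+=2.9979  v^+=3.0287  a^+=0.5748
step 3: x_pred=5.5700  r=-3.3600  x^+=3.2314  v^+=1.5604  a^+=-0.2327
step 4: x_pred=4.3915  r=1.3885  x^+=5.3579  v^+=2.1709  a^+=0.1010
step 5: x_pred=7.1044  r=-10.3444  x^+=-0.0953  v^+=-3.6679  a^+=-2.3853
step 6: x_pred=-3.7372  r=1.5772  x^+=-2.6395  v^+=-4.6498  a^+=-2.0062
step 7: x_pred=-6.9389  r=12.9389  x^+=2.0666  v^+=1.1683  a^+=1.1036

a_post = 1.1036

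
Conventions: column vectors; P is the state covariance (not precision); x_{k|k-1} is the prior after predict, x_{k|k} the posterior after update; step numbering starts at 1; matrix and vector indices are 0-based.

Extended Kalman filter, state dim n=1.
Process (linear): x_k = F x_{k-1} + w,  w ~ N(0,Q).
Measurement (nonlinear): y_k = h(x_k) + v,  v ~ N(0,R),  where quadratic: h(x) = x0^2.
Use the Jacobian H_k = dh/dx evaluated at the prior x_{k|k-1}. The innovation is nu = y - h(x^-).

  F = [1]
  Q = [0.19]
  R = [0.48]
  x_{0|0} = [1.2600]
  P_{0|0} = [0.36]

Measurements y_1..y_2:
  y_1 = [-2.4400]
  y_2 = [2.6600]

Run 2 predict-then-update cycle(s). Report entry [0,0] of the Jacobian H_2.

H_jac[0,0] = -0.2903

step 1: x^-=[1.2600]  P^-=[0.5500]  H_jac=[2.5200]  S=[3.9727]  K=[0.3489]  nu=[-4.0276]  x^+=[-0.1451]  P^+=[0.0665]
step 2: x^-=[-0.1451]  P^-=[0.2565]  H_jac=[-0.2903]  S=[0.5016]  K=[-0.1484]  nu=[2.6389]  x^+=[-0.5368]  P^+=[0.2454]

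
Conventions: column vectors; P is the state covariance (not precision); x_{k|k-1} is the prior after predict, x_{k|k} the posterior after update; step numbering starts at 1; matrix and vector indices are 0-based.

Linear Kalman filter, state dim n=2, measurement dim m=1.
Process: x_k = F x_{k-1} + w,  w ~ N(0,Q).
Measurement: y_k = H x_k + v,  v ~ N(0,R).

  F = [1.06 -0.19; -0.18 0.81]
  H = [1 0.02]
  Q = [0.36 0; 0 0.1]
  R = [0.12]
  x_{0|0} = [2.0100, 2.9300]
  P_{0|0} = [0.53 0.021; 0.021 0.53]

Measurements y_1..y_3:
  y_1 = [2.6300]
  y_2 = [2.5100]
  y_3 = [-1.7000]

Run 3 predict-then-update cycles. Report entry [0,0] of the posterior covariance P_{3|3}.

step 1: x^-=[1.5739, 2.0115]  P^-=[0.9662 -0.1639; -0.1639 0.4588]  S=[1.0798]  K=[0.8917; -0.1433]  nu=[1.0159]  x^+=[2.4798, 1.8659]  P^+=[0.1075 -0.0259; -0.0259 0.4366]
step 2: x^-=[2.2741, 1.0650]  P^-=[0.5070 -0.1109; -0.1109 0.3975]  S=[0.6227]  K=[0.8106; -0.1653]  nu=[0.2146]  x^+=[2.4480, 1.0295]  P^+=[0.0978 -0.0274; -0.0274 0.3805]
step 3: x^-=[2.3993, 0.3933]  P^-=[0.4947 -0.1017; -0.1017 0.3608]  S=[0.6108]  K=[0.8066; -0.1547]  nu=[-4.1072]  x^+=[-0.9136, 1.0288]  P^+=[0.0973 -0.0255; -0.0255 0.3462]

P_post[0,0] = 0.0973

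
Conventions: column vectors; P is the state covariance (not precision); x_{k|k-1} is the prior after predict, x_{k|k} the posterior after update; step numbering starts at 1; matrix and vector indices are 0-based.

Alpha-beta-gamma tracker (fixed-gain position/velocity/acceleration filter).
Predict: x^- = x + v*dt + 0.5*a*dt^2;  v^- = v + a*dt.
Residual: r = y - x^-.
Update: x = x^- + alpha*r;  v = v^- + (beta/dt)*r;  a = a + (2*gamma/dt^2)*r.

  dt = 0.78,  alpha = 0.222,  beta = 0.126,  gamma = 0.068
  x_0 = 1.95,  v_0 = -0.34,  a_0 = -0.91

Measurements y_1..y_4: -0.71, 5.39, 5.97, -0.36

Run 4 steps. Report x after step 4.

step 1: x_pred=1.4080  r=-2.1180  x^+=0.9378  v^+=-1.3919  a^+=-1.3834
step 2: x_pred=-0.5688  r=5.9588  x^+=0.7541  v^+=-1.5085  a^+=-0.0514
step 3: x_pred=-0.4382  r=6.4082  x^+=0.9844  v^+=-0.5134  a^+=1.3810
step 4: x_pred=1.0041  r=-1.3641  x^+=0.7013  v^+=0.3434  a^+=1.0761

x_post = 0.7013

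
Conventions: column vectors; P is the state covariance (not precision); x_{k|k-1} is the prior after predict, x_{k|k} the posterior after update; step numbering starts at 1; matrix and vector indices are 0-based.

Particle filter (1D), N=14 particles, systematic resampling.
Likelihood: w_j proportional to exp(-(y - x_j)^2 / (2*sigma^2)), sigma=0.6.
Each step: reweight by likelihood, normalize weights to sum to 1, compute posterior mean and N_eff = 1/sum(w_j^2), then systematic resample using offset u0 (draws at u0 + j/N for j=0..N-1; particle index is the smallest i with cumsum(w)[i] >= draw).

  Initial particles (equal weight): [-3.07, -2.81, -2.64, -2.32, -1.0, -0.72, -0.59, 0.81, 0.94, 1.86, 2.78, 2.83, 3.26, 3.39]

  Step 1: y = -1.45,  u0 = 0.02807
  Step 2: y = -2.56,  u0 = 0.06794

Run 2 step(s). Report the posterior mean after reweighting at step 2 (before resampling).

step 1: w=[0.0120, 0.0351, 0.0641, 0.1601, 0.3457, 0.2185, 0.1640, 0.0004, 0.0002, 0.0000, 0.0000, 0.0000, 0.0000, 0.0000]  mean=-1.2753  Neff=4.4389  idx=[1, 2, 3, 3, 4, 4, 4, 4, 4, 5, 5, 5, 6, 6]
step 2: w=[0.2315, 0.2502, 0.2331, 0.2331, 0.0086, 0.0086, 0.0086, 0.0086, 0.0086, 0.0023, 0.0023, 0.0023, 0.0012, 0.0012]  mean=-2.4418  Neff=4.4400  idx=[0, 0, 0, 1, 1, 1, 2, 2, 2, 2, 3, 3, 3, 11]

post_mean = -2.4418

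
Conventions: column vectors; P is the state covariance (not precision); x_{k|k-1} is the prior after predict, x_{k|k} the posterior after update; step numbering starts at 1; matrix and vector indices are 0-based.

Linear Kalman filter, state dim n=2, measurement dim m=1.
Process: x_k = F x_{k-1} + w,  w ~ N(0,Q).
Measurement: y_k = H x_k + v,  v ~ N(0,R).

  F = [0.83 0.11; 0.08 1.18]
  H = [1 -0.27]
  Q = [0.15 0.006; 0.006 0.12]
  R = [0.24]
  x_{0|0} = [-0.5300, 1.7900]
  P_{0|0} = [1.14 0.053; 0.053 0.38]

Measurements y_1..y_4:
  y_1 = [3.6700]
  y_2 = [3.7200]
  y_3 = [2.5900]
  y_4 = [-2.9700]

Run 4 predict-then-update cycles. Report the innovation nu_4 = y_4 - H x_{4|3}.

innov = [-5.0510]

step 1: x^-=[-0.2430, 2.0698]  P^-=[0.9496 0.1834; 0.1834 0.6664]  S=[1.1392]  K=[0.7901; 0.0030]  nu=[4.4718]  x^+=[3.2904, 2.0834]  P^+=[0.2384 0.1807; 0.1807 0.6664]
step 2: x^-=[2.9602, 2.7216]  P^-=[0.3553 0.2869; 0.2869 1.0835]  S=[0.5194]  K=[0.5349; -0.0110]  nu=[1.4946]  x^+=[3.7598, 2.7052]  P^+=[0.2067 0.2899; 0.2899 1.0835]
step 3: x^-=[3.4182, 3.4930]  P^-=[0.3584 0.4468; 0.4468 1.6847]  S=[0.4799]  K=[0.4954; -0.0167]  nu=[0.1149]  x^+=[3.4751, 3.4910]  P^+=[0.2406 0.4508; 0.4508 1.6845]
step 4: x^-=[3.2684, 4.3974]  P^-=[0.4185 0.6861; 0.6861 2.5522]  S=[0.4740]  K=[0.4920; -0.0063]  nu=[-5.0510]  x^+=[0.7833, 4.4291]  P^+=[0.3037 0.6876; 0.6876 2.5522]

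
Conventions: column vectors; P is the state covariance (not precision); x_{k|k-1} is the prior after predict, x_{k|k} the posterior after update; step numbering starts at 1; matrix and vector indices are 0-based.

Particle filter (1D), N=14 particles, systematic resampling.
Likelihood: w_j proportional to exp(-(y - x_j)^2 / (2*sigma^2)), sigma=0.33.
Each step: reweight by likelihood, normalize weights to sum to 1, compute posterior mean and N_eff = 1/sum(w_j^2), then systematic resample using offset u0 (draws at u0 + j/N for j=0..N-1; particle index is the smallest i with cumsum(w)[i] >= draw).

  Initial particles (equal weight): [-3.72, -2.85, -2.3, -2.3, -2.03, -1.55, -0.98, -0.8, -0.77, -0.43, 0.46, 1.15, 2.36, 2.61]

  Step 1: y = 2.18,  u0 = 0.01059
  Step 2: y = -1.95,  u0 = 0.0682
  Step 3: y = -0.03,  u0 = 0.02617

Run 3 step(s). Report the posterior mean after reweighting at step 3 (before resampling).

step 1: w=[0.0000, 0.0000, 0.0000, 0.0000, 0.0000, 0.0000, 0.0000, 0.0000, 0.0000, 0.0000, 0.0000, 0.0059, 0.6643, 0.3298]  mean=2.4353  Neff=1.8179  idx=[12, 12, 12, 12, 12, 12, 12, 12, 12, 12, 13, 13, 13, 13]
step 2: w=[0.1000, 0.1000, 0.1000, 0.1000, 0.1000, 0.1000, 0.1000, 0.1000, 0.1000, 0.1000, 0.0000, 0.0000, 0.0000, 0.0000]  mean=2.3600  Neff=10.0003  idx=[0, 1, 2, 2, 3, 4, 4, 5, 6, 7, 7, 8, 9, 9]
step 3: w=[0.0714, 0.0714, 0.0714, 0.0714, 0.0714, 0.0714, 0.0714, 0.0714, 0.0714, 0.0714, 0.0714, 0.0714, 0.0714, 0.0714]  mean=2.3600  Neff=14.0000  idx=[0, 1, 2, 3, 4, 5, 6, 7, 8, 9, 10, 11, 12, 13]

post_mean = 2.3600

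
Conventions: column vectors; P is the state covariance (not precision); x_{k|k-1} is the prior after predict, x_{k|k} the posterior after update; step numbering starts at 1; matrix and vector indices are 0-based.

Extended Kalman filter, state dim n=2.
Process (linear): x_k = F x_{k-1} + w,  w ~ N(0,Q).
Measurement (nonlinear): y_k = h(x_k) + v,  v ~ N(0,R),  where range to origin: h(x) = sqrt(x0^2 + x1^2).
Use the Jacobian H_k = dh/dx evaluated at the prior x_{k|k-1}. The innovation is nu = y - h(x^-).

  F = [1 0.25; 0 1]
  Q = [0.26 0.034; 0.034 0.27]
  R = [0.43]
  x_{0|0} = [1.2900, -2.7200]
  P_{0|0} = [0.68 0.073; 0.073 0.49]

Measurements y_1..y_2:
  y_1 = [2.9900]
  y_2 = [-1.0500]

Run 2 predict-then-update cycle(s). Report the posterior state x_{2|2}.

step 1: x^-=[0.6100, -2.7200]  P^-=[1.0071 0.2295; 0.2295 0.7600]  H_jac=[0.2188 -0.9758]  S=[1.1038]  K=[-0.0032; -0.6263]  nu=[0.2024]  x^+=[0.6093, -2.8468]  P^+=[1.0071 0.2273; 0.2273 0.3270]
step 2: x^-=[-0.1023, -2.8468]  P^-=[1.4012 0.3430; 0.3430 0.5970]  H_jac=[-0.0359 -0.9994]  S=[1.0527]  K=[-0.3735; -0.5785]  nu=[-3.8986]  x^+=[1.3537, -0.5916]  P^+=[1.2544 0.1156; 0.1156 0.2447]

x_post = [1.3537, -0.5916]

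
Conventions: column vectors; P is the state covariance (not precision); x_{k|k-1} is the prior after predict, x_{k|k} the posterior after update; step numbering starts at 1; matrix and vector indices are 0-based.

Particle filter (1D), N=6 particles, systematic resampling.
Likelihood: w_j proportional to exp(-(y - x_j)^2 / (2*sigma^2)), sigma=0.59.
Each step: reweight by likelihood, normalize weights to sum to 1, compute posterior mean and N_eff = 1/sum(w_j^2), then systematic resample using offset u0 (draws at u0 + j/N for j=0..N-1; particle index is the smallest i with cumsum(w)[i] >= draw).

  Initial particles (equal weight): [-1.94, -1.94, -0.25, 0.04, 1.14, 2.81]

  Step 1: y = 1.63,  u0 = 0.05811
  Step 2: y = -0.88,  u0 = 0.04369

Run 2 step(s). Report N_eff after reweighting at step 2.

step 1: w=[0.0000, 0.0000, 0.0071, 0.0302, 0.8082, 0.1544]  mean=1.3548  Neff=1.4748  idx=[4, 4, 4, 4, 4, 5]
step 2: w=[0.2000, 0.2000, 0.2000, 0.2000, 0.2000, 0.0000]  mean=1.1400  Neff=5.0000  idx=[0, 1, 1, 2, 3, 4]

N_eff = 5.0000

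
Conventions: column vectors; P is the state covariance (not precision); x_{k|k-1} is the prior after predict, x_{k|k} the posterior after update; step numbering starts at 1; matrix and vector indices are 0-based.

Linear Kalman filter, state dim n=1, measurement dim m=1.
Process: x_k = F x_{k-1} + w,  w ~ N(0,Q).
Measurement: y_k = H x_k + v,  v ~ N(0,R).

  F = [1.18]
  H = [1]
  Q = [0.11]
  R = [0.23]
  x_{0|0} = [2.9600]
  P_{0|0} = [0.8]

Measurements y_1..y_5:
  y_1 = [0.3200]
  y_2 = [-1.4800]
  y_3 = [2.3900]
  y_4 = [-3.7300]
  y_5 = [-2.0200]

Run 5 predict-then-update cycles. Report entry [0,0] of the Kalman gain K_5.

step 1: x^-=[3.4928]  P^-=[1.2239]  S=[1.4539]  K=[0.8418]  nu=[-3.1728]  x^+=[0.8219]  P^+=[0.1936]
step 2: x^-=[0.9699]  P^-=[0.3796]  S=[0.6096]  K=[0.6227]  nu=[-2.4499]  x^+=[-0.5557]  P^+=[0.1432]
step 3: x^-=[-0.6557]  P^-=[0.3094]  S=[0.5394]  K=[0.5736]  nu=[3.0457]  x^+=[1.0914]  P^+=[0.1319]
step 4: x^-=[1.2878]  P^-=[0.2937]  S=[0.5237]  K=[0.5608]  nu=[-5.0178]  x^+=[-1.5263]  P^+=[0.1290]
step 5: x^-=[-1.8010]  P^-=[0.2896]  S=[0.5196]  K=[0.5574]  nu=[-0.2190]  x^+=[-1.9231]  P^+=[0.1282]

K[0,0] = 0.5574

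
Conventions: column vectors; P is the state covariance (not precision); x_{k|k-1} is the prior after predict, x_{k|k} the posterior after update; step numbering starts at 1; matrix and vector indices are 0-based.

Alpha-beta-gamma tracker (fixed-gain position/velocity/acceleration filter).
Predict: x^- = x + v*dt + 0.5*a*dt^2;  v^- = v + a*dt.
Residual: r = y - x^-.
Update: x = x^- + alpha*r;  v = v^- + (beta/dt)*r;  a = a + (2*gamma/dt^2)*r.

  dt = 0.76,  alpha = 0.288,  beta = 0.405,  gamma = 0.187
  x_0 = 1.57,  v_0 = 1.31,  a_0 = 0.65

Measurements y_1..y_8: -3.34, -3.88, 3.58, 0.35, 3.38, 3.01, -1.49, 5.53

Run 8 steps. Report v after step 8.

step 1: x_pred=2.7533  r=-6.0933  x^+=0.9984  v^+=-1.4431  a^+=-3.2955
step 2: x_pred=-1.0500  r=-2.8300  x^+=-1.8651  v^+=-5.4557  a^+=-5.1279
step 3: x_pred=-7.4924  r=11.0724  x^+=-4.3035  v^+=-3.4525  a^+=2.0415
step 4: x_pred=-6.3378  r=6.6878  x^+=-4.4117  v^+=1.6630  a^+=6.3720
step 5: x_pred=-1.3077  r=4.6877  x^+=0.0424  v^+=9.0037  a^+=9.4073
step 6: x_pred=9.6020  r=-6.5920  x^+=7.7035  v^+=12.6404  a^+=5.1389
step 7: x_pred=18.7943  r=-20.2843  x^+=12.9524  v^+=5.7365  a^+=-7.9953
step 8: x_pred=15.0031  r=-9.4731  x^+=12.2749  v^+=-5.3881  a^+=-14.1292

v_post = -5.3881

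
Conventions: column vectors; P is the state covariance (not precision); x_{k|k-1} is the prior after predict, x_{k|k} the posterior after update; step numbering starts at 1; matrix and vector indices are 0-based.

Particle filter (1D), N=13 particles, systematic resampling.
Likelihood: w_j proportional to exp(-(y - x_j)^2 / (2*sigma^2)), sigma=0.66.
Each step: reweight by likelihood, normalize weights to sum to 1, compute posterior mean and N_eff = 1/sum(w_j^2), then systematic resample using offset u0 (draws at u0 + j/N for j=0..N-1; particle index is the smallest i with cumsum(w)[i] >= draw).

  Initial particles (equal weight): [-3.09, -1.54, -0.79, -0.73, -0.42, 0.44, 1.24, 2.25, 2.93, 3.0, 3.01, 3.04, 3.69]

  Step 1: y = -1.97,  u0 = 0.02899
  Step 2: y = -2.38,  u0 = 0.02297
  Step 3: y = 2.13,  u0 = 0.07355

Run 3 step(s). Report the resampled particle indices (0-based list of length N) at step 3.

step 1: w=[0.1597, 0.5450, 0.1363, 0.1154, 0.0428, 0.0009, 0.0000, 0.0000, 0.0000, 0.0000, 0.0000, 0.0000, 0.0000]  mean=-1.5423  Neff=2.8068  idx=[0, 0, 1, 1, 1, 1, 1, 1, 1, 2, 2, 3, 3]
step 2: w=[0.1265, 0.1265, 0.1004, 0.1004, 0.1004, 0.1004, 0.1004, 0.1004, 0.1004, 0.0124, 0.0124, 0.0099, 0.0099]  mean=-1.8974  Neff=9.7101  idx=[0, 0, 1, 2, 2, 3, 4, 5, 5, 6, 7, 8, 8]
step 3: w=[0.0000, 0.0000, 0.0000, 0.1000, 0.1000, 0.1000, 0.1000, 0.1000, 0.1000, 0.1000, 0.1000, 0.1000, 0.1000]  mean=-1.5400  Neff=10.0000  idx=[3, 4, 5, 6, 6, 7, 8, 9, 9, 10, 11, 12, 12]

resampled_idx = [3, 4, 5, 6, 6, 7, 8, 9, 9, 10, 11, 12, 12]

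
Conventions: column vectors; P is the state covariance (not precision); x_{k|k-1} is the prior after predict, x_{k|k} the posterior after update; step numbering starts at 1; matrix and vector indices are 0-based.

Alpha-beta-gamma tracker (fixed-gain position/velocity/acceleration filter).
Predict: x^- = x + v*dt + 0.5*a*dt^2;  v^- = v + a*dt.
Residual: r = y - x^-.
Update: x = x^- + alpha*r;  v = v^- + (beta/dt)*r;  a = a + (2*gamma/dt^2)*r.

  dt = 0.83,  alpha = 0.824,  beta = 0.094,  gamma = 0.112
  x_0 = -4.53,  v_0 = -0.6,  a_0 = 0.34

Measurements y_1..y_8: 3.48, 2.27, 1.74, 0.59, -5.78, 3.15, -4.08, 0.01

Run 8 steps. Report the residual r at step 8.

step 1: x_pred=-4.9109  r=8.3909  x^+=2.0032  v^+=0.6325  a^+=3.0683
step 2: x_pred=3.5851  r=-1.3151  x^+=2.5015  v^+=3.0303  a^+=2.6407
step 3: x_pred=5.9262  r=-4.1862  x^+=2.4768  v^+=4.7480  a^+=1.2796
step 4: x_pred=6.8584  r=-6.2684  x^+=1.6932  v^+=5.1001  a^+=-0.7586
step 5: x_pred=5.6650  r=-11.4450  x^+=-3.7657  v^+=3.1743  a^+=-4.4800
step 6: x_pred=-2.6741  r=5.8241  x^+=2.1250  v^+=0.1155  a^+=-2.5863
step 7: x_pred=1.3299  r=-5.4099  x^+=-3.1278  v^+=-2.6438  a^+=-4.3454
step 8: x_pred=-6.8190  r=6.8290  x^+=-1.1919  v^+=-5.4771  a^+=-2.1249

resid = 6.8290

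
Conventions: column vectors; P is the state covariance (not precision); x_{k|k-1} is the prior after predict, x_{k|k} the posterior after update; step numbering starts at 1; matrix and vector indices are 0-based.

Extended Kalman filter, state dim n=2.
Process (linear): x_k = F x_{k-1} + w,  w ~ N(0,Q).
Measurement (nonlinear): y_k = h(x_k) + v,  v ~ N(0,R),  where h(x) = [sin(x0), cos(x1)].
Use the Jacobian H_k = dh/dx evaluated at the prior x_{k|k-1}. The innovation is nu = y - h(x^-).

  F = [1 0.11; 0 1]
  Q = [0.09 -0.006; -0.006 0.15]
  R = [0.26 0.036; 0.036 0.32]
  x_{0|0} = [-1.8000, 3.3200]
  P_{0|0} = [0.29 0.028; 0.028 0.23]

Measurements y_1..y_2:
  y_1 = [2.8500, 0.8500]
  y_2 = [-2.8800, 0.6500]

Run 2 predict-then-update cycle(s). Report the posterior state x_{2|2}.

x_post = [-2.0204, 4.4143]

step 1: x^-=[-1.4348, 3.3200]  P^-=[0.3889 0.0473; 0.0473 0.3800]  H_jac=[0.1356 0.0000; 0.0000 0.1775]  S=[0.2671 0.0371; 0.0371 0.3320]  K=[0.1969 0.0033; -0.0043 0.2036]  nu=[3.8408, 1.8341]  x^+=[-0.6724, 3.6769]  P^+=[0.3785 0.0458; 0.0458 0.3663]
step 2: x^-=[-0.2680, 3.6769]  P^-=[0.4830 0.0801; 0.0801 0.5163]  H_jac=[0.9643 0.0000; 0.0000 0.5101]  S=[0.7092 0.0754; 0.0754 0.4544]  K=[0.6589 -0.0194; 0.0481 0.5717]  nu=[-2.6152, 1.5101]  x^+=[-2.0204, 4.4143]  P^+=[0.1769 0.0343; 0.0343 0.3620]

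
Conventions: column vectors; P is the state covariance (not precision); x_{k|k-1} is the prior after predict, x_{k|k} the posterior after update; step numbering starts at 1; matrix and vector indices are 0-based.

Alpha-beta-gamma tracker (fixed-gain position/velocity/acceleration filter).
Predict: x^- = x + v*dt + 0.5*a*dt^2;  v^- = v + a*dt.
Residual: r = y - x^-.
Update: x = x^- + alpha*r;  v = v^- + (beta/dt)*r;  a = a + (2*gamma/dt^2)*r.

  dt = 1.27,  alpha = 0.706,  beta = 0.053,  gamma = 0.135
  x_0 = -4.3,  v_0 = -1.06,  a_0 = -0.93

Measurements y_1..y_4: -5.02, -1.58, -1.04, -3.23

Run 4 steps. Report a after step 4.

step 1: x_pred=-6.3962  r=1.3762  x^+=-5.4246  v^+=-2.1837  a^+=-0.6996
step 2: x_pred=-8.7621  r=7.1821  x^+=-3.6915  v^+=-2.7725  a^+=0.5027
step 3: x_pred=-6.8072  r=5.7672  x^+=-2.7356  v^+=-1.8934  a^+=1.4681
step 4: x_pred=-3.9563  r=0.7263  x^+=-3.4435  v^+=0.0014  a^+=1.5897

a_post = 1.5897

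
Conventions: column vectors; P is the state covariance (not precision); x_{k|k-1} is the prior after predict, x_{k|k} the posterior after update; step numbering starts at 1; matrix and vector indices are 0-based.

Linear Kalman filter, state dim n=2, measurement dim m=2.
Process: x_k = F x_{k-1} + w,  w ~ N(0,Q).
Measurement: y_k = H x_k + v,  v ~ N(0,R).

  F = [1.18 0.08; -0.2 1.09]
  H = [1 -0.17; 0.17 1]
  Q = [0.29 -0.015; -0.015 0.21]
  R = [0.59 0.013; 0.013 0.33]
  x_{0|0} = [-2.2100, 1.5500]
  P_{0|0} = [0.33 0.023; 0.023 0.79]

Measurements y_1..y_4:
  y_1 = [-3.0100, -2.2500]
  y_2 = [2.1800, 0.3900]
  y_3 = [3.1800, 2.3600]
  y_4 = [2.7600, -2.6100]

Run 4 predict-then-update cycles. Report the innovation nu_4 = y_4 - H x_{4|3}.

innov = [0.8107, -3.6195]

step 1: x^-=[-2.4838, 2.1315]  P^-=[0.7589 0.0052; 0.0052 1.1518]  S=[1.3804 -0.0487; -0.0487 1.5055]  K=[0.5529 0.1071; -0.1112 0.7620]  nu=[-0.1638, -3.9593]  x^+=[-2.9982, -0.8674]  P^+=[0.3254 -0.0128; -0.0128 0.2522]
step 2: x^-=[-3.6073, -0.3458]  P^-=[0.7423 -0.0861; -0.0861 0.5282]  S=[1.3768 -0.0342; -0.0342 0.8504]  K=[0.5515 0.0694; -0.1129 0.5994]  nu=[5.7285, 1.3491]  x^+=[-0.3545, -0.1837]  P^+=[0.3221 -0.0247; -0.0247 0.2005]
step 3: x^-=[-0.4330, -0.1293]  P^-=[0.7351 -0.1049; -0.1049 0.4719]  S=[1.3744 -0.0441; -0.0441 0.7875]  K=[0.5496 0.0563; -0.1164 0.5701]  nu=[3.5911, 2.5629]  x^+=[1.6850, 0.9138]  P^+=[0.3201 -0.0287; -0.0287 0.1915]
step 4: x^-=[2.0613, 0.6591]  P^-=[0.7316 -0.1103; -0.1103 0.4628]  S=[1.3724 -0.0484; -0.0484 0.7765]  K=[0.5485 0.0523; -0.1178 0.5646]  nu=[0.8107, -3.6195]  x^+=[2.3167, -1.4799]  P^+=[0.3192 -0.0299; -0.0299 0.1899]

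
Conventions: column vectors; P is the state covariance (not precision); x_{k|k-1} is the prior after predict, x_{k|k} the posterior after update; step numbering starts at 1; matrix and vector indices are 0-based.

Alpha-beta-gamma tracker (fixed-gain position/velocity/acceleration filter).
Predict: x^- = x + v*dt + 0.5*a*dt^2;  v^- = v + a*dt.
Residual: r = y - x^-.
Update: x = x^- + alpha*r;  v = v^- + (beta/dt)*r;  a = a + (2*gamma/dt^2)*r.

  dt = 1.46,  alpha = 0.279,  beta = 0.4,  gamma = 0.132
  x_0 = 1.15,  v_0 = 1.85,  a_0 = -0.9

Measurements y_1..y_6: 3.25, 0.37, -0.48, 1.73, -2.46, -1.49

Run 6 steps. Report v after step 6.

v_post = 1.2116

step 1: x_pred=2.8918  r=0.3582  x^+=2.9917  v^+=0.6341  a^+=-0.8556
step 2: x_pred=3.0056  r=-2.6356  x^+=2.2703  v^+=-1.3372  a^+=-1.1821
step 3: x_pred=-0.9418  r=0.4618  x^+=-0.8130  v^+=-2.9365  a^+=-1.1249
step 4: x_pred=-6.2991  r=8.0291  x^+=-4.0590  v^+=-2.3790  a^+=-0.1305
step 5: x_pred=-7.6714  r=5.2114  x^+=-6.2174  v^+=-1.1417  a^+=0.5150
step 6: x_pred=-7.3354  r=5.8454  x^+=-5.7045  v^+=1.2116  a^+=1.2389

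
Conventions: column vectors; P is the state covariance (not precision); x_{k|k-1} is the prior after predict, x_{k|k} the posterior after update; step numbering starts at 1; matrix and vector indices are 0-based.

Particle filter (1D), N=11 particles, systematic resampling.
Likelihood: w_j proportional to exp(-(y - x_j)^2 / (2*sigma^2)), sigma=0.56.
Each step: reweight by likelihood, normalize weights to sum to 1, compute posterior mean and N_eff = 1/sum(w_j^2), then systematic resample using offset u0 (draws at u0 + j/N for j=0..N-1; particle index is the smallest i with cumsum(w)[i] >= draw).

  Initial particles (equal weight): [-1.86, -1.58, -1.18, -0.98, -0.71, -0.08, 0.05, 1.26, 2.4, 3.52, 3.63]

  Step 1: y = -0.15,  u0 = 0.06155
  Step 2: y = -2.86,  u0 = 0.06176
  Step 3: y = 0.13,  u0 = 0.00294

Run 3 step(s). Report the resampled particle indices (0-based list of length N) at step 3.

step 1: w=[0.0030, 0.0122, 0.0586, 0.1060, 0.1929, 0.3155, 0.2984, 0.0134, 0.0000, 0.0000, 0.0000]  mean=-0.3283  Neff=4.1527  idx=[2, 3, 4, 4, 5, 5, 5, 6, 6, 6, 6]
step 2: w=[0.6962, 0.2237, 0.0395, 0.0395, 0.0003, 0.0003, 0.0003, 0.0001, 0.0001, 0.0001, 0.0001]  mean=-1.0968  Neff=1.8594  idx=[0, 0, 0, 0, 0, 0, 0, 1, 1, 1, 3]
step 3: w=[0.0541, 0.0541, 0.0541, 0.0541, 0.0541, 0.0541, 0.0541, 0.1169, 0.1169, 0.1169, 0.2707]  mean=-0.9826  Neff=7.4189  idx=[0, 1, 3, 5, 6, 7, 8, 9, 10, 10, 10]

resampled_idx = [0, 1, 3, 5, 6, 7, 8, 9, 10, 10, 10]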